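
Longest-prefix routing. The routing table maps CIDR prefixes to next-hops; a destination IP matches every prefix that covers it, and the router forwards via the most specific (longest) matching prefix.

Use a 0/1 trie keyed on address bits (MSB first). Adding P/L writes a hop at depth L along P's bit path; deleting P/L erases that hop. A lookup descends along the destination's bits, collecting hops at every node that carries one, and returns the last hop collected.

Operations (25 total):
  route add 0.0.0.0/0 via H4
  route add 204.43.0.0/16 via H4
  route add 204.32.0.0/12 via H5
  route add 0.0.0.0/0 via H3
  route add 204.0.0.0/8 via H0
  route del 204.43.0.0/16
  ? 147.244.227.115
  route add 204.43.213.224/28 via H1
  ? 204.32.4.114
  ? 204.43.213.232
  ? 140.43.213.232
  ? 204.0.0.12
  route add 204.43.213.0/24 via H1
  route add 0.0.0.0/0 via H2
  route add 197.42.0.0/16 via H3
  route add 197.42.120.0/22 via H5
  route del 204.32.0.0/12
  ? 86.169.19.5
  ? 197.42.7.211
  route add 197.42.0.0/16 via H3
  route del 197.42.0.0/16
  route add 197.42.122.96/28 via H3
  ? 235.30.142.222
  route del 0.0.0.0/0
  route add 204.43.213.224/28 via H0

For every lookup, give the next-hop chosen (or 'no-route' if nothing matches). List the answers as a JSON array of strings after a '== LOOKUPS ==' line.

Apply in order:
  add 0.0.0.0/0 -> H4 at depth 0
  add 204.43.0.0/16 -> H4 at depth 16
  add 204.32.0.0/12 -> H5 at depth 12
  add 0.0.0.0/0 -> H3 at depth 0
  add 204.0.0.0/8 -> H0 at depth 8
  - 204.43.0.0/16 clear@16
  Q 147.244.227.115: descend 1 ; hops seen [H3] ; pick H3
  add 204.43.213.224/28 -> H1 at depth 28
  Q 204.32.4.114: descend 110011000010 ; hops seen [H3,H0,H5] ; pick H5
  Q 204.43.213.232: descend 1100110000101011110101011110 ; hops seen [H3,H0,H5,H1] ; pick H1
  Q 140.43.213.232: descend 1 ; hops seen [H3] ; pick H3
  Q 204.0.0.12: descend 1100110000 ; hops seen [H3,H0] ; pick H0
  add 204.43.213.0/24 -> H1 at depth 24
  add 0.0.0.0/0 -> H2 at depth 0
  add 197.42.0.0/16 -> H3 at depth 16
  add 197.42.120.0/22 -> H5 at depth 22
  - 204.32.0.0/12 clear@12
  Q 86.169.19.5: descend ε ; hops seen [H2] ; pick H2
  Q 197.42.7.211: descend 11000101001010100 ; hops seen [H2,H3] ; pick H3
  add 197.42.0.0/16 -> H3 at depth 16
  - 197.42.0.0/16 clear@16
  add 197.42.122.96/28 -> H3 at depth 28
  Q 235.30.142.222: descend 11 ; hops seen [H2] ; pick H2
  - 0.0.0.0/0 clear@0
  add 204.43.213.224/28 -> H0 at depth 28

== LOOKUPS ==
["H3","H5","H1","H3","H0","H2","H3","H2"]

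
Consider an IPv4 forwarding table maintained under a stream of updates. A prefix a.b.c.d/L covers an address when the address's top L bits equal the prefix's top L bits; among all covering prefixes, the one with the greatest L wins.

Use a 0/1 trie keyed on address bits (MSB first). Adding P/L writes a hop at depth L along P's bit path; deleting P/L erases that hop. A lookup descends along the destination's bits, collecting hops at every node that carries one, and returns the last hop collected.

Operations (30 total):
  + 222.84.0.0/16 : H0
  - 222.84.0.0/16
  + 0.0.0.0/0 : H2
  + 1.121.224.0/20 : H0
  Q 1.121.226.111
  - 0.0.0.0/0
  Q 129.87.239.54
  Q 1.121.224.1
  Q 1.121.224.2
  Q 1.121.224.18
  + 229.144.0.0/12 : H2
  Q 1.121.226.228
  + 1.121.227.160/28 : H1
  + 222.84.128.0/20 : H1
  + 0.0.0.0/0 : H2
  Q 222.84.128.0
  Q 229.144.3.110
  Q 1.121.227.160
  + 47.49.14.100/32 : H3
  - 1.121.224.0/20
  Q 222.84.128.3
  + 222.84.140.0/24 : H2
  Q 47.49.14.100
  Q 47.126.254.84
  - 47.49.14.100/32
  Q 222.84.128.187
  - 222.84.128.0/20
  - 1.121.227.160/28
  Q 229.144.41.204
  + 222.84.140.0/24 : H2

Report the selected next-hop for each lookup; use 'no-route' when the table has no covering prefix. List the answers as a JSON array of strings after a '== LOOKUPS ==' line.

Trace:
  add 222.84.0.0/16 -> H0 at depth 16
  del 222.84.0.0/16 (clear depth 16)
  add 0.0.0.0/0 -> H2 at depth 0
  add 1.121.224.0/20 -> H0 at depth 20
  lookup 1.121.226.111: bits 00000001011110011110 walk d0:H2→d1:-→d2:-→d3:-→d4:-→d5:-→d6:-→d7:-→d8:-→d9:-→d10:-→d11:-→d12:-→d13:-→d14:-→d15:-→d16:-→d17:-→d18:-→d19:-→d20:H0 -> H0
  del 0.0.0.0/0 (clear depth 0)
  lookup 129.87.239.54: bits 1 walk d0:-→d1:- -> no-route
  lookup 1.121.224.1: bits 00000001011110011110 walk d0:-→d1:-→d2:-→d3:-→d4:-→d5:-→d6:-→d7:-→d8:-→d9:-→d10:-→d11:-→d12:-→d13:-→d14:-→d15:-→d16:-→d17:-→d18:-→d19:-→d20:H0 -> H0
  lookup 1.121.224.2: bits 00000001011110011110 walk d0:-→d1:-→d2:-→d3:-→d4:-→d5:-→d6:-→d7:-→d8:-→d9:-→d10:-→d11:-→d12:-→d13:-→d14:-→d15:-→d16:-→d17:-→d18:-→d19:-→d20:H0 -> H0
  lookup 1.121.224.18: bits 00000001011110011110 walk d0:-→d1:-→d2:-→d3:-→d4:-→d5:-→d6:-→d7:-→d8:-→d9:-→d10:-→d11:-→d12:-→d13:-→d14:-→d15:-→d16:-→d17:-→d18:-→d19:-→d20:H0 -> H0
  add 229.144.0.0/12 -> H2 at depth 12
  lookup 1.121.226.228: bits 00000001011110011110 walk d0:-→d1:-→d2:-→d3:-→d4:-→d5:-→d6:-→d7:-→d8:-→d9:-→d10:-→d11:-→d12:-→d13:-→d14:-→d15:-→d16:-→d17:-→d18:-→d19:-→d20:H0 -> H0
  add 1.121.227.160/28 -> H1 at depth 28
  add 222.84.128.0/20 -> H1 at depth 20
  add 0.0.0.0/0 -> H2 at depth 0
  lookup 222.84.128.0: bits 11011110010101001000 walk d0:H2→d1:-→d2:-→d3:-→d4:-→d5:-→d6:-→d7:-→d8:-→d9:-→d10:-→d11:-→d12:-→d13:-→d14:-→d15:-→d16:-→d17:-→d18:-→d19:-→d20:H1 -> H1
  lookup 229.144.3.110: bits 111001011001 walk d0:H2→d1:-→d2:-→d3:-→d4:-→d5:-→d6:-→d7:-→d8:-→d9:-→d10:-→d11:-→d12:H2 -> H2
  lookup 1.121.227.160: bits 0000000101111001111000111010 walk d0:H2→d1:-→d2:-→d3:-→d4:-→d5:-→d6:-→d7:-→d8:-→d9:-→d10:-→d11:-→d12:-→d13:-→d14:-→d15:-→d16:-→d17:-→d18:-→d19:-→d20:H0→d21:-→d22:-→d23:-→d24:-→d25:-→d26:-→d27:-→d28:H1 -> H1
  add 47.49.14.100/32 -> H3 at depth 32
  del 1.121.224.0/20 (clear depth 20)
  lookup 222.84.128.3: bits 11011110010101001000 walk d0:H2→d1:-→d2:-→d3:-→d4:-→d5:-→d6:-→d7:-→d8:-→d9:-→d10:-→d11:-→d12:-→d13:-→d14:-→d15:-→d16:-→d17:-→d18:-→d19:-→d20:H1 -> H1
  add 222.84.140.0/24 -> H2 at depth 24
  lookup 47.49.14.100: bits 00101111001100010000111001100100 walk d0:H2→d1:-→d2:-→d3:-→d4:-→d5:-→d6:-→d7:-→d8:-→d9:-→d10:-→d11:-→d12:-→d13:-→d14:-→d15:-→d16:-→d17:-→d18:-→d19:-→d20:-→d21:-→d22:-→d23:-→d24:-→d25:-→d26:-→d27:-→d28:-→d29:-→d30:-→d31:-→d32:H3 -> H3
  lookup 47.126.254.84: bits 001011110 walk d0:H2→d1:-→d2:-→d3:-→d4:-→d5:-→d6:-→d7:-→d8:-→d9:- -> H2
  del 47.49.14.100/32 (clear depth 32)
  lookup 222.84.128.187: bits 11011110010101001000 walk d0:H2→d1:-→d2:-→d3:-→d4:-→d5:-→d6:-→d7:-→d8:-→d9:-→d10:-→d11:-→d12:-→d13:-→d14:-→d15:-→d16:-→d17:-→d18:-→d19:-→d20:H1 -> H1
  del 222.84.128.0/20 (clear depth 20)
  del 1.121.227.160/28 (clear depth 28)
  lookup 229.144.41.204: bits 111001011001 walk d0:H2→d1:-→d2:-→d3:-→d4:-→d5:-→d6:-→d7:-→d8:-→d9:-→d10:-→d11:-→d12:H2 -> H2
  add 222.84.140.0/24 -> H2 at depth 24

== LOOKUPS ==
["H0","no-route","H0","H0","H0","H0","H1","H2","H1","H1","H3","H2","H1","H2"]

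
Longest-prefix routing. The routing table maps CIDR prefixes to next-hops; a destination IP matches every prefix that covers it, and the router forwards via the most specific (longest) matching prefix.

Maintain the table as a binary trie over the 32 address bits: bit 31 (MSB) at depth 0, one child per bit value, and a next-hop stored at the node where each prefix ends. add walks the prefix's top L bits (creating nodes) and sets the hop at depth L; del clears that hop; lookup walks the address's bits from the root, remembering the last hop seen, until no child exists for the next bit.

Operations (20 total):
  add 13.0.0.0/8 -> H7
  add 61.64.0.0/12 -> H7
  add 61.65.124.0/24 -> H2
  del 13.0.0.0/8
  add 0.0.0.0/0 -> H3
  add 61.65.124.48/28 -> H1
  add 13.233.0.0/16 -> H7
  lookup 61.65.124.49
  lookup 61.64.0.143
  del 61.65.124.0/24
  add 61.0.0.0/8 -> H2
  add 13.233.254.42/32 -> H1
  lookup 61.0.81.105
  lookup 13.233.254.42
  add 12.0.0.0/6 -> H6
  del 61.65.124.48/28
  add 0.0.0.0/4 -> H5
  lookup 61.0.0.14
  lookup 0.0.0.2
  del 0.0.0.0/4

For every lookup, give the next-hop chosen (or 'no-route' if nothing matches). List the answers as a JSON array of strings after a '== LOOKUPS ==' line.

Process each operation:
  add 13.0.0.0/8 -> H7 at depth 8
  add 61.64.0.0/12 -> H7 at depth 12
  add 61.65.124.0/24 -> H2 at depth 24
  - 13.0.0.0/8 clear@8
  add 0.0.0.0/0 -> H3 at depth 0
  add 61.65.124.48/28 -> H1 at depth 28
  add 13.233.0.0/16 -> H7 at depth 16
  Q 61.65.124.49: descend 0011110101000001011111000011 ; hops seen [H3,H7,H2,H1] ; pick H1
  Q 61.64.0.143: descend 001111010100000 ; hops seen [H3,H7] ; pick H7
  - 61.65.124.0/24 clear@24
  add 61.0.0.0/8 -> H2 at depth 8
  add 13.233.254.42/32 -> H1 at depth 32
  Q 61.0.81.105: descend 001111010 ; hops seen [H3,H2] ; pick H2
  Q 13.233.254.42: descend 00001101111010011111111000101010 ; hops seen [H3,H7,H1] ; pick H1
  add 12.0.0.0/6 -> H6 at depth 6
  - 61.65.124.48/28 clear@28
  add 0.0.0.0/4 -> H5 at depth 4
  Q 61.0.0.14: descend 001111010 ; hops seen [H3,H2] ; pick H2
  Q 0.0.0.2: descend 0000 ; hops seen [H3,H5] ; pick H5
  - 0.0.0.0/4 clear@4

== LOOKUPS ==
["H1","H7","H2","H1","H2","H5"]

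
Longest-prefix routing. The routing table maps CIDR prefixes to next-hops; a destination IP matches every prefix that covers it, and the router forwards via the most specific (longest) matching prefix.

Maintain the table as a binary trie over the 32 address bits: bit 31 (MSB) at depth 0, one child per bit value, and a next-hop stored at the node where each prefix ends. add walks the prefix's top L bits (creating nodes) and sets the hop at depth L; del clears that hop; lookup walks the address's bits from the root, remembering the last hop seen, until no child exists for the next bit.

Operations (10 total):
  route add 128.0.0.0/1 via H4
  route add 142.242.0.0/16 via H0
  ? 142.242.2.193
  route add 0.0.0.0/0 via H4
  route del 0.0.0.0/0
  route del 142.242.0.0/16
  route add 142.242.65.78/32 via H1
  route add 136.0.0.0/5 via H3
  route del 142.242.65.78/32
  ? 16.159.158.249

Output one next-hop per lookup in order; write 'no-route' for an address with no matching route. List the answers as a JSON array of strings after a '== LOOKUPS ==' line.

Process each operation:
  add 128.0.0.0/1 -> H4 at depth 1
  add 142.242.0.0/16 -> H0 at depth 16
  Q 142.242.2.193: descend 1000111011110010 ; hops seen [H4,H0] ; pick H0
  add 0.0.0.0/0 -> H4 at depth 0
  - 0.0.0.0/0 clear@0
  - 142.242.0.0/16 clear@16
  add 142.242.65.78/32 -> H1 at depth 32
  add 136.0.0.0/5 -> H3 at depth 5
  - 142.242.65.78/32 clear@32
  Q 16.159.158.249: descend ε ; hops seen [∅] ; pick no-route

== LOOKUPS ==
["H0","no-route"]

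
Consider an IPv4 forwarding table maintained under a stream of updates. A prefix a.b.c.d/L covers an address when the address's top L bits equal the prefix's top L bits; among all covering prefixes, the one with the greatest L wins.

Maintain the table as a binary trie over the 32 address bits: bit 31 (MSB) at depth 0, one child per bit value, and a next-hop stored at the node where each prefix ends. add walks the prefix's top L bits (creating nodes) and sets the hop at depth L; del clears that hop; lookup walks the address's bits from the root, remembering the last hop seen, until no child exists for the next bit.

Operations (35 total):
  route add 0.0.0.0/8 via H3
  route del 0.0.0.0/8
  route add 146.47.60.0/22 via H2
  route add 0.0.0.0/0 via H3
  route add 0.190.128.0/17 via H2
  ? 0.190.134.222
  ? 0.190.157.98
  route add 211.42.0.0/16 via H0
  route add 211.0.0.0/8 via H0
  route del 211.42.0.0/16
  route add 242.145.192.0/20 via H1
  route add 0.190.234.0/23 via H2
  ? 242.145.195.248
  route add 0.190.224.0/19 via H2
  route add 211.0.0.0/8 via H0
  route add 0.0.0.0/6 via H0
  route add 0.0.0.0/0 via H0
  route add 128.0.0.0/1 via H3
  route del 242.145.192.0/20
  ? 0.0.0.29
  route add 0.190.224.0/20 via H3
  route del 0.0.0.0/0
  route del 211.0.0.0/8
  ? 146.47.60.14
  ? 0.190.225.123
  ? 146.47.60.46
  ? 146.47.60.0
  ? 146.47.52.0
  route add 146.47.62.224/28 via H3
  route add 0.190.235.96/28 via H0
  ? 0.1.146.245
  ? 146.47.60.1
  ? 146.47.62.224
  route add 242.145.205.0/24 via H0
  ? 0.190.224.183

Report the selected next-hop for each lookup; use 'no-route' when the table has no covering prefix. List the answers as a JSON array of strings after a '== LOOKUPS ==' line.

Apply in order:
  add 0.0.0.0/8 -> H3 at depth 8
  del 0.0.0.0/8 (clear depth 8)
  add 146.47.60.0/22 -> H2 at depth 22
  add 0.0.0.0/0 -> H3 at depth 0
  add 0.190.128.0/17 -> H2 at depth 17
  Q 0.190.134.222: descend 00000000101111101 ; hops seen [H3,H2] ; pick H2
  Q 0.190.157.98: descend 00000000101111101 ; hops seen [H3,H2] ; pick H2
  add 211.42.0.0/16 -> H0 at depth 16
  add 211.0.0.0/8 -> H0 at depth 8
  del 211.42.0.0/16 (clear depth 16)
  add 242.145.192.0/20 -> H1 at depth 20
  add 0.190.234.0/23 -> H2 at depth 23
  Q 242.145.195.248: descend 11110010100100011100 ; hops seen [H3,H1] ; pick H1
  add 0.190.224.0/19 -> H2 at depth 19
  add 211.0.0.0/8 -> H0 at depth 8
  add 0.0.0.0/6 -> H0 at depth 6
  add 0.0.0.0/0 -> H0 at depth 0
  add 128.0.0.0/1 -> H3 at depth 1
  del 242.145.192.0/20 (clear depth 20)
  Q 0.0.0.29: descend 00000000 ; hops seen [H0,H0] ; pick H0
  add 0.190.224.0/20 -> H3 at depth 20
  del 0.0.0.0/0 (clear depth 0)
  del 211.0.0.0/8 (clear depth 8)
  Q 146.47.60.14: descend 1001001000101111001111 ; hops seen [H3,H2] ; pick H2
  Q 0.190.225.123: descend 00000000101111101110 ; hops seen [H0,H2,H2,H3] ; pick H3
  Q 146.47.60.46: descend 1001001000101111001111 ; hops seen [H3,H2] ; pick H2
  Q 146.47.60.0: descend 1001001000101111001111 ; hops seen [H3,H2] ; pick H2
  Q 146.47.52.0: descend 10010010001011110011 ; hops seen [H3] ; pick H3
  add 146.47.62.224/28 -> H3 at depth 28
  add 0.190.235.96/28 -> H0 at depth 28
  Q 0.1.146.245: descend 00000000 ; hops seen [H0] ; pick H0
  Q 146.47.60.1: descend 1001001000101111001111 ; hops seen [H3,H2] ; pick H2
  Q 146.47.62.224: descend 1001001000101111001111101110 ; hops seen [H3,H2,H3] ; pick H3
  add 242.145.205.0/24 -> H0 at depth 24
  Q 0.190.224.183: descend 00000000101111101110 ; hops seen [H0,H2,H2,H3] ; pick H3

== LOOKUPS ==
["H2","H2","H1","H0","H2","H3","H2","H2","H3","H0","H2","H3","H3"]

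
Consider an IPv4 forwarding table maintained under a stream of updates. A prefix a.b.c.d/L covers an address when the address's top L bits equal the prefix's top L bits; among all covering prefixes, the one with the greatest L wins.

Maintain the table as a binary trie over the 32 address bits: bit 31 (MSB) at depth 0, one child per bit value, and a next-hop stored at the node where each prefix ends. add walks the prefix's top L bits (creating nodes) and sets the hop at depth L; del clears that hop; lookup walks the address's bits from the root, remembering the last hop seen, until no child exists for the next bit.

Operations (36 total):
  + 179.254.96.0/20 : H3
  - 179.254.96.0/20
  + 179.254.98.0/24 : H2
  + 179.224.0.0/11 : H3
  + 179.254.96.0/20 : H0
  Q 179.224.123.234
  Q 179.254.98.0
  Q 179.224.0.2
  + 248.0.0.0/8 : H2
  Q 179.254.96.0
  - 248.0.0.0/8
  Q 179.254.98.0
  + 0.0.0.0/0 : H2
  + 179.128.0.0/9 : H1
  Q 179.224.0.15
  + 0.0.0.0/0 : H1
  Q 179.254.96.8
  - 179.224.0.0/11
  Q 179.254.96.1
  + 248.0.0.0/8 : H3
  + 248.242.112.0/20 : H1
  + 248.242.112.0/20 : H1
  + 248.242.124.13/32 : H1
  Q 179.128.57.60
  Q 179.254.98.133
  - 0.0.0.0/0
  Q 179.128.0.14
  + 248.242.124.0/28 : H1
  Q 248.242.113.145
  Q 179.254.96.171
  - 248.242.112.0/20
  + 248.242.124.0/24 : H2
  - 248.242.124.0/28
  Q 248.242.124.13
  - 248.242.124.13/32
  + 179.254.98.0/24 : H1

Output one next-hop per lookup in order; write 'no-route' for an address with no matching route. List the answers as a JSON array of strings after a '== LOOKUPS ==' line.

Process each operation:
  + 179.254.96.0/20 (H3) depth=20
  del 179.254.96.0/20 (clear depth 20)
  + 179.254.98.0/24 (H2) depth=24
  + 179.224.0.0/11 (H3) depth=11
  + 179.254.96.0/20 (H0) depth=20
  Q 179.224.123.234: descend 10110011111 ; hops seen [H3] ; pick H3
  Q 179.254.98.0: descend 101100111111111001100010 ; hops seen [H3,H0,H2] ; pick H2
  Q 179.224.0.2: descend 10110011111 ; hops seen [H3] ; pick H3
  + 248.0.0.0/8 (H2) depth=8
  Q 179.254.96.0: descend 1011001111111110011000 ; hops seen [H3,H0] ; pick H0
  del 248.0.0.0/8 (clear depth 8)
  Q 179.254.98.0: descend 101100111111111001100010 ; hops seen [H3,H0,H2] ; pick H2
  + 0.0.0.0/0 (H2) depth=0
  + 179.128.0.0/9 (H1) depth=9
  Q 179.224.0.15: descend 10110011111 ; hops seen [H2,H1,H3] ; pick H3
  + 0.0.0.0/0 (H1) depth=0
  Q 179.254.96.8: descend 1011001111111110011000 ; hops seen [H1,H1,H3,H0] ; pick H0
  del 179.224.0.0/11 (clear depth 11)
  Q 179.254.96.1: descend 1011001111111110011000 ; hops seen [H1,H1,H0] ; pick H0
  + 248.0.0.0/8 (H3) depth=8
  + 248.242.112.0/20 (H1) depth=20
  + 248.242.112.0/20 (H1) depth=20
  + 248.242.124.13/32 (H1) depth=32
  Q 179.128.57.60: descend 101100111 ; hops seen [H1,H1] ; pick H1
  Q 179.254.98.133: descend 101100111111111001100010 ; hops seen [H1,H1,H0,H2] ; pick H2
  del 0.0.0.0/0 (clear depth 0)
  Q 179.128.0.14: descend 101100111 ; hops seen [H1] ; pick H1
  + 248.242.124.0/28 (H1) depth=28
  Q 248.242.113.145: descend 11111000111100100111 ; hops seen [H3,H1] ; pick H1
  Q 179.254.96.171: descend 1011001111111110011000 ; hops seen [H1,H0] ; pick H0
  del 248.242.112.0/20 (clear depth 20)
  + 248.242.124.0/24 (H2) depth=24
  del 248.242.124.0/28 (clear depth 28)
  Q 248.242.124.13: descend 11111000111100100111110000001101 ; hops seen [H3,H2,H1] ; pick H1
  del 248.242.124.13/32 (clear depth 32)
  + 179.254.98.0/24 (H1) depth=24

== LOOKUPS ==
["H3","H2","H3","H0","H2","H3","H0","H0","H1","H2","H1","H1","H0","H1"]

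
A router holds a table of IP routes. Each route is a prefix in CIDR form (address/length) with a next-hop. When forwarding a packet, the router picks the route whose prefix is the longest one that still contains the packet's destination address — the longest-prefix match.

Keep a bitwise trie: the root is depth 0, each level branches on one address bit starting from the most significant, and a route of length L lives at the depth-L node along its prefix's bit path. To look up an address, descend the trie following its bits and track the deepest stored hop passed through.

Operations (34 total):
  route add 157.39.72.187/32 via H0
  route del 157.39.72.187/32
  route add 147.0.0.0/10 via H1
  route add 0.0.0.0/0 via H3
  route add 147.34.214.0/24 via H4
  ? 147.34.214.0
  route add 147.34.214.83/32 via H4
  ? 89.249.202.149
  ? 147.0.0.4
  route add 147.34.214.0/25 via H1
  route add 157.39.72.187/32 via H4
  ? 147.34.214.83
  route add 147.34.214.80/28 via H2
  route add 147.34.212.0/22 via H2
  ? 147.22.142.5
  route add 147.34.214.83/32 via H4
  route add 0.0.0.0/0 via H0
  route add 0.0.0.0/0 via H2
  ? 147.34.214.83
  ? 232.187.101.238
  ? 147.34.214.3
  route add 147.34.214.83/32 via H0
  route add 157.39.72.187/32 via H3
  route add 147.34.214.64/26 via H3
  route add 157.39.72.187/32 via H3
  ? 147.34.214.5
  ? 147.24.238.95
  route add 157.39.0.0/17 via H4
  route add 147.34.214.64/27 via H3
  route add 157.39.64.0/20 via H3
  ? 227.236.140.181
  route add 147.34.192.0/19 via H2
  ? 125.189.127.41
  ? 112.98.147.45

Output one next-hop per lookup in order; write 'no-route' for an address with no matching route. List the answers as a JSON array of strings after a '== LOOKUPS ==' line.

Process each operation:
  add 157.39.72.187/32 -> H0 at depth 32
  del 157.39.72.187/32 (clear depth 32)
  add 147.0.0.0/10 -> H1 at depth 10
  add 0.0.0.0/0 -> H3 at depth 0
  add 147.34.214.0/24 -> H4 at depth 24
  Q 147.34.214.0: descend 100100110010001011010110 ; hops seen [H3,H1,H4] ; pick H4
  add 147.34.214.83/32 -> H4 at depth 32
  Q 89.249.202.149: descend ε ; hops seen [H3] ; pick H3
  Q 147.0.0.4: descend 1001001100 ; hops seen [H3,H1] ; pick H1
  add 147.34.214.0/25 -> H1 at depth 25
  add 157.39.72.187/32 -> H4 at depth 32
  Q 147.34.214.83: descend 10010011001000101101011001010011 ; hops seen [H3,H1,H4,H1,H4] ; pick H4
  add 147.34.214.80/28 -> H2 at depth 28
  add 147.34.212.0/22 -> H2 at depth 22
  Q 147.22.142.5: descend 1001001100 ; hops seen [H3,H1] ; pick H1
  add 147.34.214.83/32 -> H4 at depth 32
  add 0.0.0.0/0 -> H0 at depth 0
  add 0.0.0.0/0 -> H2 at depth 0
  Q 147.34.214.83: descend 10010011001000101101011001010011 ; hops seen [H2,H1,H2,H4,H1,H2,H4] ; pick H4
  Q 232.187.101.238: descend 1 ; hops seen [H2] ; pick H2
  Q 147.34.214.3: descend 1001001100100010110101100 ; hops seen [H2,H1,H2,H4,H1] ; pick H1
  add 147.34.214.83/32 -> H0 at depth 32
  add 157.39.72.187/32 -> H3 at depth 32
  add 147.34.214.64/26 -> H3 at depth 26
  add 157.39.72.187/32 -> H3 at depth 32
  Q 147.34.214.5: descend 1001001100100010110101100 ; hops seen [H2,H1,H2,H4,H1] ; pick H1
  Q 147.24.238.95: descend 1001001100 ; hops seen [H2,H1] ; pick H1
  add 157.39.0.0/17 -> H4 at depth 17
  add 147.34.214.64/27 -> H3 at depth 27
  add 157.39.64.0/20 -> H3 at depth 20
  Q 227.236.140.181: descend 1 ; hops seen [H2] ; pick H2
  add 147.34.192.0/19 -> H2 at depth 19
  Q 125.189.127.41: descend ε ; hops seen [H2] ; pick H2
  Q 112.98.147.45: descend ε ; hops seen [H2] ; pick H2

== LOOKUPS ==
["H4","H3","H1","H4","H1","H4","H2","H1","H1","H1","H2","H2","H2"]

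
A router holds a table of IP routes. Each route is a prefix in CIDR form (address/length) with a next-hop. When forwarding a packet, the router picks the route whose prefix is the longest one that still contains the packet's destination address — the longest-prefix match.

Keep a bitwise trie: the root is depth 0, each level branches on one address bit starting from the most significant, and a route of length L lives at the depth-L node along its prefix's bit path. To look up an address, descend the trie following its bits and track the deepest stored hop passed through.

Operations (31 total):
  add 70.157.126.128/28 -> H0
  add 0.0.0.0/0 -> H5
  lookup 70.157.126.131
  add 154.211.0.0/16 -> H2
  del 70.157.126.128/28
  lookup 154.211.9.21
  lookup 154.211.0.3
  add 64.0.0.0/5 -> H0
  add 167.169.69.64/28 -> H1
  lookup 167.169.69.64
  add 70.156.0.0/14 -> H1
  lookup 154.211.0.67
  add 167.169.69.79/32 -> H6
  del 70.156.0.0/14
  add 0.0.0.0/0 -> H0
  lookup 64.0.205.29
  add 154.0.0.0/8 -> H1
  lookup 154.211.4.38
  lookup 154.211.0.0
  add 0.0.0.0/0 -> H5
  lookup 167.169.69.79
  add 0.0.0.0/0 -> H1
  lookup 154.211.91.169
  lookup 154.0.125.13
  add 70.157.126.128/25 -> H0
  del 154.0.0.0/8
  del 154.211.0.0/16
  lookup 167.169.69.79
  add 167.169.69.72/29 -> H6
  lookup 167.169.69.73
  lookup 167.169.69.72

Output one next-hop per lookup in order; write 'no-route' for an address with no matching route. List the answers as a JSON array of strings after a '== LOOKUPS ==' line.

Apply in order:
  add 70.157.126.128/28 -> H0 at depth 28
  add 0.0.0.0/0 -> H5 at depth 0
  ? 70.157.126.131  path d0:H5→d1:-→d2:-→d3:-→d4:-→d5:-→d6:-→d7:-→d8:-→d9:-→d10:-→d11:-→d12:-→d13:-→d14:-→d15:-→d16:-→d17:-→d18:-→d19:-→d20:-→d21:-→d22:-→d23:-→d24:-→d25:-→d26:-→d27:-→d28:H0  best=H0
  add 154.211.0.0/16 -> H2 at depth 16
  del 70.157.126.128/28 (clear depth 28)
  ? 154.211.9.21  path d0:H5→d1:-→d2:-→d3:-→d4:-→d5:-→d6:-→d7:-→d8:-→d9:-→d10:-→d11:-→d12:-→d13:-→d14:-→d15:-→d16:H2  best=H2
  ? 154.211.0.3  path d0:H5→d1:-→d2:-→d3:-→d4:-→d5:-→d6:-→d7:-→d8:-→d9:-→d10:-→d11:-→d12:-→d13:-→d14:-→d15:-→d16:H2  best=H2
  add 64.0.0.0/5 -> H0 at depth 5
  add 167.169.69.64/28 -> H1 at depth 28
  ? 167.169.69.64  path d0:H5→d1:-→d2:-→d3:-→d4:-→d5:-→d6:-→d7:-→d8:-→d9:-→d10:-→d11:-→d12:-→d13:-→d14:-→d15:-→d16:-→d17:-→d18:-→d19:-→d20:-→d21:-→d22:-→d23:-→d24:-→d25:-→d26:-→d27:-→d28:H1  best=H1
  add 70.156.0.0/14 -> H1 at depth 14
  ? 154.211.0.67  path d0:H5→d1:-→d2:-→d3:-→d4:-→d5:-→d6:-→d7:-→d8:-→d9:-→d10:-→d11:-→d12:-→d13:-→d14:-→d15:-→d16:H2  best=H2
  add 167.169.69.79/32 -> H6 at depth 32
  del 70.156.0.0/14 (clear depth 14)
  add 0.0.0.0/0 -> H0 at depth 0
  ? 64.0.205.29  path d0:H0→d1:-→d2:-→d3:-→d4:-→d5:H0  best=H0
  add 154.0.0.0/8 -> H1 at depth 8
  ? 154.211.4.38  path d0:H0→d1:-→d2:-→d3:-→d4:-→d5:-→d6:-→d7:-→d8:H1→d9:-→d10:-→d11:-→d12:-→d13:-→d14:-→d15:-→d16:H2  best=H2
  ? 154.211.0.0  path d0:H0→d1:-→d2:-→d3:-→d4:-→d5:-→d6:-→d7:-→d8:H1→d9:-→d10:-→d11:-→d12:-→d13:-→d14:-→d15:-→d16:H2  best=H2
  add 0.0.0.0/0 -> H5 at depth 0
  ? 167.169.69.79  path d0:H5→d1:-→d2:-→d3:-→d4:-→d5:-→d6:-→d7:-→d8:-→d9:-→d10:-→d11:-→d12:-→d13:-→d14:-→d15:-→d16:-→d17:-→d18:-→d19:-→d20:-→d21:-→d22:-→d23:-→d24:-→d25:-→d26:-→d27:-→d28:H1→d29:-→d30:-→d31:-→d32:H6  best=H6
  add 0.0.0.0/0 -> H1 at depth 0
  ? 154.211.91.169  path d0:H1→d1:-→d2:-→d3:-→d4:-→d5:-→d6:-→d7:-→d8:H1→d9:-→d10:-→d11:-→d12:-→d13:-→d14:-→d15:-→d16:H2  best=H2
  ? 154.0.125.13  path d0:H1→d1:-→d2:-→d3:-→d4:-→d5:-→d6:-→d7:-→d8:H1  best=H1
  add 70.157.126.128/25 -> H0 at depth 25
  del 154.0.0.0/8 (clear depth 8)
  del 154.211.0.0/16 (clear depth 16)
  ? 167.169.69.79  path d0:H1→d1:-→d2:-→d3:-→d4:-→d5:-→d6:-→d7:-→d8:-→d9:-→d10:-→d11:-→d12:-→d13:-→d14:-→d15:-→d16:-→d17:-→d18:-→d19:-→d20:-→d21:-→d22:-→d23:-→d24:-→d25:-→d26:-→d27:-→d28:H1→d29:-→d30:-→d31:-→d32:H6  best=H6
  add 167.169.69.72/29 -> H6 at depth 29
  ? 167.169.69.73  path d0:H1→d1:-→d2:-→d3:-→d4:-→d5:-→d6:-→d7:-→d8:-→d9:-→d10:-→d11:-→d12:-→d13:-→d14:-→d15:-→d16:-→d17:-→d18:-→d19:-→d20:-→d21:-→d22:-→d23:-→d24:-→d25:-→d26:-→d27:-→d28:H1→d29:H6  best=H6
  ? 167.169.69.72  path d0:H1→d1:-→d2:-→d3:-→d4:-→d5:-→d6:-→d7:-→d8:-→d9:-→d10:-→d11:-→d12:-→d13:-→d14:-→d15:-→d16:-→d17:-→d18:-→d19:-→d20:-→d21:-→d22:-→d23:-→d24:-→d25:-→d26:-→d27:-→d28:H1→d29:H6  best=H6

== LOOKUPS ==
["H0","H2","H2","H1","H2","H0","H2","H2","H6","H2","H1","H6","H6","H6"]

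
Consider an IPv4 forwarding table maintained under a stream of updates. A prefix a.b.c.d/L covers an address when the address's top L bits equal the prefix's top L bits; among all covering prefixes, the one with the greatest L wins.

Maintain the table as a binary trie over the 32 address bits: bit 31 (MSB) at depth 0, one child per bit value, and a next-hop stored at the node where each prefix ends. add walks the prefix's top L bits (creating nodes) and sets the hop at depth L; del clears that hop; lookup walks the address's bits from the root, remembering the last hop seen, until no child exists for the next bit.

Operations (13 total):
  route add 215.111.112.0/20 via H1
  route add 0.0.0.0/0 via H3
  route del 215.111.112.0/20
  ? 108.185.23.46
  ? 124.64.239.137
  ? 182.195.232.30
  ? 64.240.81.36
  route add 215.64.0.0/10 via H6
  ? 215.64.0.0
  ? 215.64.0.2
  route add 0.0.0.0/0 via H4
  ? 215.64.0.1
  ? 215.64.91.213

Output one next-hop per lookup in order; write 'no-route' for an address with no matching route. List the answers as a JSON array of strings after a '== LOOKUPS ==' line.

Apply in order:
  + 215.111.112.0/20 (H1) depth=20
  + 0.0.0.0/0 (H3) depth=0
  del 215.111.112.0/20 (clear depth 20)
  Q 108.185.23.46: descend ε ; hops seen [H3] ; pick H3
  Q 124.64.239.137: descend ε ; hops seen [H3] ; pick H3
  Q 182.195.232.30: descend 1 ; hops seen [H3] ; pick H3
  Q 64.240.81.36: descend ε ; hops seen [H3] ; pick H3
  + 215.64.0.0/10 (H6) depth=10
  Q 215.64.0.0: descend 1101011101 ; hops seen [H3,H6] ; pick H6
  Q 215.64.0.2: descend 1101011101 ; hops seen [H3,H6] ; pick H6
  + 0.0.0.0/0 (H4) depth=0
  Q 215.64.0.1: descend 1101011101 ; hops seen [H4,H6] ; pick H6
  Q 215.64.91.213: descend 1101011101 ; hops seen [H4,H6] ; pick H6

== LOOKUPS ==
["H3","H3","H3","H3","H6","H6","H6","H6"]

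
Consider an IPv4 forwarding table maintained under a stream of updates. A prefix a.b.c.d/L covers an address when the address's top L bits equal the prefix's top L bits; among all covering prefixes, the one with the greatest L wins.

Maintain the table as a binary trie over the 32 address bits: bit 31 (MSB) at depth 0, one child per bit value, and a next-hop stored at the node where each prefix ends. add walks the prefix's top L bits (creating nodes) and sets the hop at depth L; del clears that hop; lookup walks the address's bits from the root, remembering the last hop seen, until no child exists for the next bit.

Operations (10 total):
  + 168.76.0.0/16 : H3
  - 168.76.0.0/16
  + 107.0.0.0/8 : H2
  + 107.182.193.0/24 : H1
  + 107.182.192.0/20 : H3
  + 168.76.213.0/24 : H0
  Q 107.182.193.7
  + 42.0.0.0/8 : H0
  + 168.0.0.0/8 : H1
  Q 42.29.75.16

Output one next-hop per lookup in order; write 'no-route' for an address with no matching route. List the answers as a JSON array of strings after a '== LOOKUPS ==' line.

Trace:
  add 168.76.0.0/16 -> H3 at depth 16
  - 168.76.0.0/16 clear@16
  add 107.0.0.0/8 -> H2 at depth 8
  add 107.182.193.0/24 -> H1 at depth 24
  add 107.182.192.0/20 -> H3 at depth 20
  add 168.76.213.0/24 -> H0 at depth 24
  ? 107.182.193.7  path d0:-→d1:-→d2:-→d3:-→d4:-→d5:-→d6:-→d7:-→d8:H2→d9:-→d10:-→d11:-→d12:-→d13:-→d14:-→d15:-→d16:-→d17:-→d18:-→d19:-→d20:H3→d21:-→d22:-→d23:-→d24:H1  best=H1
  add 42.0.0.0/8 -> H0 at depth 8
  add 168.0.0.0/8 -> H1 at depth 8
  ? 42.29.75.16  path d0:-→d1:-→d2:-→d3:-→d4:-→d5:-→d6:-→d7:-→d8:H0  best=H0

== LOOKUPS ==
["H1","H0"]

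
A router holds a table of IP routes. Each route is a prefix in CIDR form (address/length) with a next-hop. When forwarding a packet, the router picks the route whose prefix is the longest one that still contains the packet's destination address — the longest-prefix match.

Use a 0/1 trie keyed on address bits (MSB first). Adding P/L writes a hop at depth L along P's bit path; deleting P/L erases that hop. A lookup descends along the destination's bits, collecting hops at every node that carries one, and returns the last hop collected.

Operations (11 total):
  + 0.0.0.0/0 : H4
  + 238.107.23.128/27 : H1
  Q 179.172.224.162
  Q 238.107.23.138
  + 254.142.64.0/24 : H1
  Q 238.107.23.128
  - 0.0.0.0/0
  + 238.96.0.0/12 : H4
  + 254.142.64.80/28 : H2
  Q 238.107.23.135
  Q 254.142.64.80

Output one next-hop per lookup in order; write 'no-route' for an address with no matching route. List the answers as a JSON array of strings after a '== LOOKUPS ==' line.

Apply in order:
  add 0.0.0.0/0 -> H4 at depth 0
  add 238.107.23.128/27 -> H1 at depth 27
  Q 179.172.224.162: descend 1 ; hops seen [H4] ; pick H4
  Q 238.107.23.138: descend 111011100110101100010111100 ; hops seen [H4,H1] ; pick H1
  add 254.142.64.0/24 -> H1 at depth 24
  Q 238.107.23.128: descend 111011100110101100010111100 ; hops seen [H4,H1] ; pick H1
  del 0.0.0.0/0 (clear depth 0)
  add 238.96.0.0/12 -> H4 at depth 12
  add 254.142.64.80/28 -> H2 at depth 28
  Q 238.107.23.135: descend 111011100110101100010111100 ; hops seen [H4,H1] ; pick H1
  Q 254.142.64.80: descend 1111111010001110010000000101 ; hops seen [H1,H2] ; pick H2

== LOOKUPS ==
["H4","H1","H1","H1","H2"]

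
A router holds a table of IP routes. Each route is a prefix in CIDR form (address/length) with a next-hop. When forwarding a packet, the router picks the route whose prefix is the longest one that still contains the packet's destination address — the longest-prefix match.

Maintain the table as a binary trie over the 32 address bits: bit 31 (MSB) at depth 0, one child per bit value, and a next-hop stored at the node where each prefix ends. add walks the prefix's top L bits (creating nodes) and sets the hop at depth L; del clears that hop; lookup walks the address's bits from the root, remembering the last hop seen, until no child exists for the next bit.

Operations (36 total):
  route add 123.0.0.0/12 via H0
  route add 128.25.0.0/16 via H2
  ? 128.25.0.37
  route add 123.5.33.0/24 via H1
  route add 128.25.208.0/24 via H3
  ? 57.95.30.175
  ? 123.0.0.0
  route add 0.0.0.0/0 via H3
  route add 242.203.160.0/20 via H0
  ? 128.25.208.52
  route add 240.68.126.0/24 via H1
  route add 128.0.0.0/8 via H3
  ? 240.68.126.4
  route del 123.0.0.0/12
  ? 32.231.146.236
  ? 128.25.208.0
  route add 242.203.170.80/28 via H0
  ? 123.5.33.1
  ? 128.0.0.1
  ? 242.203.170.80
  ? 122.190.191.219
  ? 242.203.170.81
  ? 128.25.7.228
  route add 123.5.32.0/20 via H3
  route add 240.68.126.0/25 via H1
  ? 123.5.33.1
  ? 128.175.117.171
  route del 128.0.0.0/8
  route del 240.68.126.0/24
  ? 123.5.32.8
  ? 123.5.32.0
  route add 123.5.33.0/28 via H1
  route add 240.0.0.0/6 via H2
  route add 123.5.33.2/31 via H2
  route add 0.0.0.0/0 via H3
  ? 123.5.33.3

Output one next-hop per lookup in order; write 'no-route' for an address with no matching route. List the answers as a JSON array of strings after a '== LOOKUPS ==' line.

Process each operation:
  + 123.0.0.0/12 (H0) depth=12
  + 128.25.0.0/16 (H2) depth=16
  ? 128.25.0.37  path d0:-→d1:-→d2:-→d3:-→d4:-→d5:-→d6:-→d7:-→d8:-→d9:-→d10:-→d11:-→d12:-→d13:-→d14:-→d15:-→d16:H2  best=H2
  + 123.5.33.0/24 (H1) depth=24
  + 128.25.208.0/24 (H3) depth=24
  ? 57.95.30.175  path d0:-→d1:-  best=no-route
  ? 123.0.0.0  path d0:-→d1:-→d2:-→d3:-→d4:-→d5:-→d6:-→d7:-→d8:-→d9:-→d10:-→d11:-→d12:H0→d13:-  best=H0
  + 0.0.0.0/0 (H3) depth=0
  + 242.203.160.0/20 (H0) depth=20
  ? 128.25.208.52  path d0:H3→d1:-→d2:-→d3:-→d4:-→d5:-→d6:-→d7:-→d8:-→d9:-→d10:-→d11:-→d12:-→d13:-→d14:-→d15:-→d16:H2→d17:-→d18:-→d19:-→d20:-→d21:-→d22:-→d23:-→d24:H3  best=H3
  + 240.68.126.0/24 (H1) depth=24
  + 128.0.0.0/8 (H3) depth=8
  ? 240.68.126.4  path d0:H3→d1:-→d2:-→d3:-→d4:-→d5:-→d6:-→d7:-→d8:-→d9:-→d10:-→d11:-→d12:-→d13:-→d14:-→d15:-→d16:-→d17:-→d18:-→d19:-→d20:-→d21:-→d22:-→d23:-→d24:H1  best=H1
  del 123.0.0.0/12 (clear depth 12)
  ? 32.231.146.236  path d0:H3→d1:-  best=H3
  ? 128.25.208.0  path d0:H3→d1:-→d2:-→d3:-→d4:-→d5:-→d6:-→d7:-→d8:H3→d9:-→d10:-→d11:-→d12:-→d13:-→d14:-→d15:-→d16:H2→d17:-→d18:-→d19:-→d20:-→d21:-→d22:-→d23:-→d24:H3  best=H3
  + 242.203.170.80/28 (H0) depth=28
  ? 123.5.33.1  path d0:H3→d1:-→d2:-→d3:-→d4:-→d5:-→d6:-→d7:-→d8:-→d9:-→d10:-→d11:-→d12:-→d13:-→d14:-→d15:-→d16:-→d17:-→d18:-→d19:-→d20:-→d21:-→d22:-→d23:-→d24:H1  best=H1
  ? 128.0.0.1  path d0:H3→d1:-→d2:-→d3:-→d4:-→d5:-→d6:-→d7:-→d8:H3→d9:-→d10:-→d11:-  best=H3
  ? 242.203.170.80  path d0:H3→d1:-→d2:-→d3:-→d4:-→d5:-→d6:-→d7:-→d8:-→d9:-→d10:-→d11:-→d12:-→d13:-→d14:-→d15:-→d16:-→d17:-→d18:-→d19:-→d20:H0→d21:-→d22:-→d23:-→d24:-→d25:-→d26:-→d27:-→d28:H0  best=H0
  ? 122.190.191.219  path d0:H3→d1:-→d2:-→d3:-→d4:-→d5:-→d6:-→d7:-  best=H3
  ? 242.203.170.81  path d0:H3→d1:-→d2:-→d3:-→d4:-→d5:-→d6:-→d7:-→d8:-→d9:-→d10:-→d11:-→d12:-→d13:-→d14:-→d15:-→d16:-→d17:-→d18:-→d19:-→d20:H0→d21:-→d22:-→d23:-→d24:-→d25:-→d26:-→d27:-→d28:H0  best=H0
  ? 128.25.7.228  path d0:H3→d1:-→d2:-→d3:-→d4:-→d5:-→d6:-→d7:-→d8:H3→d9:-→d10:-→d11:-→d12:-→d13:-→d14:-→d15:-→d16:H2  best=H2
  + 123.5.32.0/20 (H3) depth=20
  + 240.68.126.0/25 (H1) depth=25
  ? 123.5.33.1  path d0:H3→d1:-→d2:-→d3:-→d4:-→d5:-→d6:-→d7:-→d8:-→d9:-→d10:-→d11:-→d12:-→d13:-→d14:-→d15:-→d16:-→d17:-→d18:-→d19:-→d20:H3→d21:-→d22:-→d23:-→d24:H1  best=H1
  ? 128.175.117.171  path d0:H3→d1:-→d2:-→d3:-→d4:-→d5:-→d6:-→d7:-→d8:H3  best=H3
  del 128.0.0.0/8 (clear depth 8)
  del 240.68.126.0/24 (clear depth 24)
  ? 123.5.32.8  path d0:H3→d1:-→d2:-→d3:-→d4:-→d5:-→d6:-→d7:-→d8:-→d9:-→d10:-→d11:-→d12:-→d13:-→d14:-→d15:-→d16:-→d17:-→d18:-→d19:-→d20:H3→d21:-→d22:-→d23:-  best=H3
  ? 123.5.32.0  path d0:H3→d1:-→d2:-→d3:-→d4:-→d5:-→d6:-→d7:-→d8:-→d9:-→d10:-→d11:-→d12:-→d13:-→d14:-→d15:-→d16:-→d17:-→d18:-→d19:-→d20:H3→d21:-→d22:-→d23:-  best=H3
  + 123.5.33.0/28 (H1) depth=28
  + 240.0.0.0/6 (H2) depth=6
  + 123.5.33.2/31 (H2) depth=31
  + 0.0.0.0/0 (H3) depth=0
  ? 123.5.33.3  path d0:H3→d1:-→d2:-→d3:-→d4:-→d5:-→d6:-→d7:-→d8:-→d9:-→d10:-→d11:-→d12:-→d13:-→d14:-→d15:-→d16:-→d17:-→d18:-→d19:-→d20:H3→d21:-→d22:-→d23:-→d24:H1→d25:-→d26:-→d27:-→d28:H1→d29:-→d30:-→d31:H2  best=H2

== LOOKUPS ==
["H2","no-route","H0","H3","H1","H3","H3","H1","H3","H0","H3","H0","H2","H1","H3","H3","H3","H2"]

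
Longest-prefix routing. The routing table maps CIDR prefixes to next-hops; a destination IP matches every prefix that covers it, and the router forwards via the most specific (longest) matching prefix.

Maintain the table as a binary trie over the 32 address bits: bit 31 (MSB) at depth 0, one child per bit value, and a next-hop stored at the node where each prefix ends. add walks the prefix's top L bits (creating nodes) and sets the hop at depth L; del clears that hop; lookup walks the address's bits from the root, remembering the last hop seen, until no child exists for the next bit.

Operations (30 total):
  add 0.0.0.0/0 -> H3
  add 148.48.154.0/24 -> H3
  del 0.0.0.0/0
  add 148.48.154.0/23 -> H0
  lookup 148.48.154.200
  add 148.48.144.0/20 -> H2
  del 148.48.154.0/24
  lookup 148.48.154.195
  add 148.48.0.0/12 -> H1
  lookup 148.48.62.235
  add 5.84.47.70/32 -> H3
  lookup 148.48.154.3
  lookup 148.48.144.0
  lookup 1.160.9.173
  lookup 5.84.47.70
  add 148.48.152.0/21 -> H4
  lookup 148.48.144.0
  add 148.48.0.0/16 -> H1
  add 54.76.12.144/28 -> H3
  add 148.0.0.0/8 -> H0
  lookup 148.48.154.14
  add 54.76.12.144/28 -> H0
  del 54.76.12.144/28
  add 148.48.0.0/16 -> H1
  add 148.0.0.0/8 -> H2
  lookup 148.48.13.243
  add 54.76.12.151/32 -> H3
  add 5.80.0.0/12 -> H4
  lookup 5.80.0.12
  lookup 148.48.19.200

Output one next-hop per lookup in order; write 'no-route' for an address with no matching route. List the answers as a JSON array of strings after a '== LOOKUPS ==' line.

Trace:
  add 0.0.0.0/0 -> H3 at depth 0
  add 148.48.154.0/24 -> H3 at depth 24
  - 0.0.0.0/0 clear@0
  add 148.48.154.0/23 -> H0 at depth 23
  ? 148.48.154.200  path d0:-→d1:-→d2:-→d3:-→d4:-→d5:-→d6:-→d7:-→d8:-→d9:-→d10:-→d11:-→d12:-→d13:-→d14:-→d15:-→d16:-→d17:-→d18:-→d19:-→d20:-→d21:-→d22:-→d23:H0→d24:H3  best=H3
  add 148.48.144.0/20 -> H2 at depth 20
  - 148.48.154.0/24 clear@24
  ? 148.48.154.195  path d0:-→d1:-→d2:-→d3:-→d4:-→d5:-→d6:-→d7:-→d8:-→d9:-→d10:-→d11:-→d12:-→d13:-→d14:-→d15:-→d16:-→d17:-→d18:-→d19:-→d20:H2→d21:-→d22:-→d23:H0→d24:-  best=H0
  add 148.48.0.0/12 -> H1 at depth 12
  ? 148.48.62.235  path d0:-→d1:-→d2:-→d3:-→d4:-→d5:-→d6:-→d7:-→d8:-→d9:-→d10:-→d11:-→d12:H1→d13:-→d14:-→d15:-→d16:-  best=H1
  add 5.84.47.70/32 -> H3 at depth 32
  ? 148.48.154.3  path d0:-→d1:-→d2:-→d3:-→d4:-→d5:-→d6:-→d7:-→d8:-→d9:-→d10:-→d11:-→d12:H1→d13:-→d14:-→d15:-→d16:-→d17:-→d18:-→d19:-→d20:H2→d21:-→d22:-→d23:H0→d24:-  best=H0
  ? 148.48.144.0  path d0:-→d1:-→d2:-→d3:-→d4:-→d5:-→d6:-→d7:-→d8:-→d9:-→d10:-→d11:-→d12:H1→d13:-→d14:-→d15:-→d16:-→d17:-→d18:-→d19:-→d20:H2  best=H2
  ? 1.160.9.173  path d0:-→d1:-→d2:-→d3:-→d4:-→d5:-  best=no-route
  ? 5.84.47.70  path d0:-→d1:-→d2:-→d3:-→d4:-→d5:-→d6:-→d7:-→d8:-→d9:-→d10:-→d11:-→d12:-→d13:-→d14:-→d15:-→d16:-→d17:-→d18:-→d19:-→d20:-→d21:-→d22:-→d23:-→d24:-→d25:-→d26:-→d27:-→d28:-→d29:-→d30:-→d31:-→d32:H3  best=H3
  add 148.48.152.0/21 -> H4 at depth 21
  ? 148.48.144.0  path d0:-→d1:-→d2:-→d3:-→d4:-→d5:-→d6:-→d7:-→d8:-→d9:-→d10:-→d11:-→d12:H1→d13:-→d14:-→d15:-→d16:-→d17:-→d18:-→d19:-→d20:H2  best=H2
  add 148.48.0.0/16 -> H1 at depth 16
  add 54.76.12.144/28 -> H3 at depth 28
  add 148.0.0.0/8 -> H0 at depth 8
  ? 148.48.154.14  path d0:-→d1:-→d2:-→d3:-→d4:-→d5:-→d6:-→d7:-→d8:H0→d9:-→d10:-→d11:-→d12:H1→d13:-→d14:-→d15:-→d16:H1→d17:-→d18:-→d19:-→d20:H2→d21:H4→d22:-→d23:H0→d24:-  best=H0
  add 54.76.12.144/28 -> H0 at depth 28
  - 54.76.12.144/28 clear@28
  add 148.48.0.0/16 -> H1 at depth 16
  add 148.0.0.0/8 -> H2 at depth 8
  ? 148.48.13.243  path d0:-→d1:-→d2:-→d3:-→d4:-→d5:-→d6:-→d7:-→d8:H2→d9:-→d10:-→d11:-→d12:H1→d13:-→d14:-→d15:-→d16:H1  best=H1
  add 54.76.12.151/32 -> H3 at depth 32
  add 5.80.0.0/12 -> H4 at depth 12
  ? 5.80.0.12  path d0:-→d1:-→d2:-→d3:-→d4:-→d5:-→d6:-→d7:-→d8:-→d9:-→d10:-→d11:-→d12:H4→d13:-  best=H4
  ? 148.48.19.200  path d0:-→d1:-→d2:-→d3:-→d4:-→d5:-→d6:-→d7:-→d8:H2→d9:-→d10:-→d11:-→d12:H1→d13:-→d14:-→d15:-→d16:H1  best=H1

== LOOKUPS ==
["H3","H0","H1","H0","H2","no-route","H3","H2","H0","H1","H4","H1"]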